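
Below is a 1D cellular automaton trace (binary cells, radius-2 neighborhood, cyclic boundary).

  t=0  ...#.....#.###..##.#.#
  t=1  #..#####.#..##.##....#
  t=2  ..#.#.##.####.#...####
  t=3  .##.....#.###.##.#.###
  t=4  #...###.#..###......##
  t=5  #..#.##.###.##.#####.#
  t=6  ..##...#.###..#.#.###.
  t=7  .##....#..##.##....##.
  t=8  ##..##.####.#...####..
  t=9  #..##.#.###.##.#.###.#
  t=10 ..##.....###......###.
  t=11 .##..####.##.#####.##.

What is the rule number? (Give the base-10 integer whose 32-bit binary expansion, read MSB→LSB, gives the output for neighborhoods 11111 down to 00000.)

  #####|.  b31=0 t=1,i=5
  ####.|#  b30=1 t=1,i=6
  ###.#|#  b29=1 t=1,i=7
  ###..|#  b28=1 t=0,i=13
  ##.##|#  b27=1 t=1,i=14
  ##.#.|.  b26=0 t=0,i=18
  ##..#|.  b25=0 t=0,i=14
  ##...|.  b24=0 t=1,i=17
  #.###|.  b23=0 t=0,i=11
  #.##.|.  b22=0 t=1,i=15
  #.#.#|.  b21=0 t=0,i=19
  #.#..|#  b20=1 t=0,i=21
  #..##|#  b19=1 t=0,i=15
  #..#.|#  b18=1 t=2,i=1
  #...#|.  b17=0 t=0,i=1
  #....|#  b16=1 t=0,i=5
  .####|#  b15=1 t=1,i=4
  .###.|#  b14=1 t=0,i=12
  .##.#|.  b13=0 t=0,i=17
  .##..|.  b12=0 t=1,i=0
  .#.##|.  b11=0 t=0,i=10
  .#.#.|.  b10=0 t=0,i=20
  .#..#|#  b9=1 t=1,i=10
  .#...|#  b8=1 t=0,i=0
  ..###|.  b7=0 t=1,i=3
  ..##.|#  b6=1 t=0,i=16
  ..#.#|#  b5=1 t=0,i=9
  ..#..|#  b4=1 t=0,i=3
  ...##|#  b3=1 t=1,i=20
  ...#.|.  b2=0 t=0,i=2
  ....#|#  b1=1 t=0,i=7
  .....|#  b0=1 t=0,i=6
  bits 01111000000111011100001101111011 = 2015216507

2015216507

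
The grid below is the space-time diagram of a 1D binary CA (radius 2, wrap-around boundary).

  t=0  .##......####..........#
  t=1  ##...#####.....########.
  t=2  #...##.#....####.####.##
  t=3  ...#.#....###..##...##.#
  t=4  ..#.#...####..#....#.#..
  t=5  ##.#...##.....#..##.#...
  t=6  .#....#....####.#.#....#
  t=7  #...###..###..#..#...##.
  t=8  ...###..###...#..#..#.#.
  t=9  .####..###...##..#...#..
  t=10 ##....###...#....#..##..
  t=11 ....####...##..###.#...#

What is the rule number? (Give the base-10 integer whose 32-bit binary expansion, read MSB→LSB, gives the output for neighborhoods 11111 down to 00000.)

2823318687

  ##### -> #   bit 31 = 1  t=1,i=7
  ####. -> .   bit 30 = 0  t=0,i=11
  ###.# -> #   bit 29 = 1  t=1,i=22
  ###.. -> .   bit 28 = 0  t=0,i=12
  ##.## -> #   bit 27 = 1  t=1,i=23
  ##.#. -> .   bit 26 = 0  t=2,i=6
  ##..# -> .   bit 25 = 0  t=3,i=13
  ##... -> .   bit 24 = 0  t=0,i=3
  #.### -> .   bit 23 = 0  t=2,i=17
  #.##. -> #   bit 22 = 1  t=0,i=1
  #.#.# -> .   bit 21 = 0  t=6,i=16
  #.#.. -> .   bit 20 = 0  t=2,i=7
  #..## -> #   bit 19 = 1  t=3,i=14
  #..#. -> .   bit 18 = 0  t=4,i=13
  #...# -> .   bit 17 = 0  t=1,i=3
  #.... -> .   bit 16 = 0  t=0,i=4
  .#### -> .   bit 15 = 0  t=0,i=10
  .###. -> #   bit 14 = 1  t=2,i=23
  .##.# -> #   bit 13 = 1  t=2,i=5
  .##.. -> .   bit 12 = 0  t=0,i=2
  .#.## -> #   bit 11 = 1  t=0,i=0
  .#.#. -> #   bit 10 = 1  t=3,i=4
  .#..# -> .   bit 9 = 0  t=5,i=15
  .#... -> .   bit 8 = 0  t=2,i=8
  ..### -> #   bit 7 = 1  t=0,i=9
  ..##. -> .   bit 6 = 0  t=2,i=4
  ..#.# -> .   bit 5 = 0  t=0,i=23
  ..#.. -> #   bit 4 = 1  t=4,i=14
  ...## -> #   bit 3 = 1  t=0,i=8
  ...#. -> #   bit 2 = 1  t=0,i=22
  ....# -> #   bit 1 = 1  t=0,i=7
  ..... -> #   bit 0 = 1  t=0,i=5
  bits 10101000010010000110110010011111 = 2823318687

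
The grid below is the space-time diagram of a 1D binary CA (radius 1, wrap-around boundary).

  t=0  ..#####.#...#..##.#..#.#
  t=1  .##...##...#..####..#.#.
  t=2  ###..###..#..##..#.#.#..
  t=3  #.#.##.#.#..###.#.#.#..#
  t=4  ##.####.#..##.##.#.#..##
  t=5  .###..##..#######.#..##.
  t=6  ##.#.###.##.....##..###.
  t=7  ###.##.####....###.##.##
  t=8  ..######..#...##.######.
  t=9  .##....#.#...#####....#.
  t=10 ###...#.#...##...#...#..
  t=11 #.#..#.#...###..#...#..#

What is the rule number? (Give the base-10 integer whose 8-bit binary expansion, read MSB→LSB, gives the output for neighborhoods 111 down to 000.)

106

  nb ###: next=.  (t=0,i=3, bit7=0)
  nb ##.: next=#  (t=0,i=6, bit6=1)
  nb #.#: next=#  (t=0,i=7, bit5=1)
  nb #..: next=.  (t=0,i=0, bit4=0)
  nb .##: next=#  (t=0,i=2, bit3=1)
  nb .#.: next=.  (t=0,i=8, bit2=0)
  nb ..#: next=#  (t=0,i=1, bit1=1)
  nb ...: next=.  (t=0,i=10, bit0=0)
  bits 01101010 = 106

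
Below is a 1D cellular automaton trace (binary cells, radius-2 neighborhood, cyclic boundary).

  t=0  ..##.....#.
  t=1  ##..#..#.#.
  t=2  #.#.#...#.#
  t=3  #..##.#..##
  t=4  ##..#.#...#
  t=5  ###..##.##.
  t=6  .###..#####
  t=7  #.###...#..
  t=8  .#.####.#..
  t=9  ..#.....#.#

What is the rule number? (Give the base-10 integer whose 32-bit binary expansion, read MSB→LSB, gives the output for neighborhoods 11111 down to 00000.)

2605870106

  nb #####: next=#  (t=6,i=8, bit31=1)
  nb ####.: next=.  (t=6,i=9, bit30=0)
  nb ###.#: next=.  (t=6,i=10, bit29=0)
  nb ###..: next=#  (t=3,i=0, bit28=1)
  nb ##.##: next=#  (t=5,i=7, bit27=1)
  nb ##.#.: next=.  (t=2,i=1, bit26=0)
  nb ##..#: next=#  (t=1,i=2, bit25=1)
  nb ##...: next=#  (t=0,i=4, bit24=1)
  nb #.###: next=.  (t=5,i=0, bit23=0)
  nb #.##.: next=#  (t=1,i=0, bit22=1)
  nb #.#.#: next=.  (t=1,i=9, bit21=0)
  nb #.#..: next=#  (t=2,i=4, bit20=1)
  nb #..##: next=.  (t=3,i=2, bit19=0)
  nb #..#.: next=.  (t=1,i=3, bit18=0)
  nb #...#: next=#  (t=0,i=0, bit17=1)
  nb #....: next=.  (t=0,i=5, bit16=0)
  nb .####: next=.  (t=6,i=7, bit15=0)
  nb .###.: next=#  (t=3,i=10, bit14=1)
  nb .##.#: next=#  (t=2,i=0, bit13=1)
  nb .##..: next=.  (t=0,i=3, bit12=0)
  nb .#.##: next=#  (t=1,i=10, bit11=1)
  nb .#.#.: next=#  (t=1,i=8, bit10=1)
  nb .#..#: next=.  (t=1,i=5, bit9=0)
  nb .#...: next=.  (t=0,i=10, bit8=0)
  nb ..###: next=.  (t=3,i=9, bit7=0)
  nb ..##.: next=.  (t=0,i=2, bit6=0)
  nb ..#.#: next=.  (t=1,i=7, bit5=0)
  nb ..#..: next=#  (t=0,i=9, bit4=1)
  nb ...##: next=#  (t=0,i=1, bit3=1)
  nb ...#.: next=.  (t=0,i=8, bit2=0)
  nb ....#: next=#  (t=0,i=7, bit1=1)
  nb .....: next=.  (t=0,i=6, bit0=0)
  bits 10011011010100100110110000011010 = 2605870106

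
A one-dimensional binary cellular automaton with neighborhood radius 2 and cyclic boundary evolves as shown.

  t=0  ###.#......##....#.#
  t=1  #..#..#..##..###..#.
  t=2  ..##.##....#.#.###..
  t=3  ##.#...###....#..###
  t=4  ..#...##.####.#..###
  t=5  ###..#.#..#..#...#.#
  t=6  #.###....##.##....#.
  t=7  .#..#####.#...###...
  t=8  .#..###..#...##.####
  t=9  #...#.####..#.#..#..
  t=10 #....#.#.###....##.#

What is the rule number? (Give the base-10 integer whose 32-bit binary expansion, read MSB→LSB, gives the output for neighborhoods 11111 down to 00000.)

  ##### -> #   bit 31 = 1  t=3,i=19
  ####. -> .   bit 30 = 0  t=0,i=1
  ###.# -> .   bit 29 = 0  t=0,i=2
  ###.. -> #   bit 28 = 1  t=1,i=15
  ##.## -> .   bit 27 = 0  t=2,i=4
  ##.#. -> #   bit 26 = 1  t=0,i=3
  ##..# -> #   bit 25 = 1  t=1,i=11
  ##... -> #   bit 24 = 1  t=0,i=13
  #.### -> .   bit 23 = 0  t=0,i=19
  #.##. -> .   bit 22 = 0  t=2,i=5
  #.#.# -> .   bit 21 = 0  t=2,i=13
  #.#.. -> .   bit 20 = 0  t=0,i=4
  #..## -> .   bit 19 = 0  t=1,i=8
  #..#. -> #   bit 18 = 1  t=1,i=2
  #...# -> .   bit 17 = 0  t=3,i=5
  #.... -> #   bit 16 = 1  t=0,i=6
  .#### -> #   bit 15 = 1  t=0,i=0
  .###. -> .   bit 14 = 0  t=1,i=14
  .##.# -> #   bit 13 = 1  t=2,i=3
  .##.. -> .   bit 12 = 0  t=0,i=12
  .#.## -> #   bit 11 = 1  t=0,i=18
  .#.#. -> .   bit 10 = 0  t=1,i=19
  .#..# -> .   bit 9 = 0  t=1,i=1
  .#... -> .   bit 8 = 0  t=0,i=5
  ..### -> #   bit 7 = 1  t=1,i=13
  ..##. -> .   bit 6 = 0  t=0,i=11
  ..#.# -> .   bit 5 = 0  t=0,i=17
  ..#.. -> #   bit 4 = 1  t=1,i=3
  ...## -> #   bit 3 = 1  t=0,i=10
  ...#. -> .   bit 2 = 0  t=0,i=16
  ....# -> #   bit 1 = 1  t=0,i=9
  ..... -> .   bit 0 = 0  t=0,i=7
  bits 10010111000001011010100010011010 = 2533730458

2533730458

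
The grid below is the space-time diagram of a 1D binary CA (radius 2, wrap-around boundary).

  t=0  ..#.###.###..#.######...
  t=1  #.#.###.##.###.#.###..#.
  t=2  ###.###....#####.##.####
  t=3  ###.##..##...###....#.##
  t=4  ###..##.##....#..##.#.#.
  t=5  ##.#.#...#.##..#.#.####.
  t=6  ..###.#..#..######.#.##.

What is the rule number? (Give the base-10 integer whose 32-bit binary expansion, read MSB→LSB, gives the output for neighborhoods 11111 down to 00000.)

3869595490

  [31] ##### => #  t=0,i=17
  [30] ####. => #  t=0,i=19
  [29] ###.# => #  t=0,i=6
  [28] ###.. => .  t=0,i=10
  [27] ##.## => .  t=0,i=7
  [26] ##.#. => #  t=1,i=14
  [25] ##..# => #  t=0,i=11
  [24] ##... => .  t=0,i=21
  [23] #.### => #  t=0,i=4
  [22] #.##. => .  t=1,i=8
  [21] #.#.# => #  t=1,i=0
  [20] #.#.. => .  t=5,i=5
  [19] #..## => .  t=3,i=7
  [18] #..#. => #  t=0,i=12
  [17] #...# => .  t=3,i=11
  [16] #.... => #  t=0,i=22
  [15] .#### => .  t=0,i=16
  [14] .###. => #  t=0,i=5
  [13] .##.# => .  t=1,i=9
  [12] .##.. => #  t=3,i=5
  [11] .#.## => .  t=0,i=3
  [10] .#.#. => #  t=1,i=1
  [9] .#..# => #  t=4,i=15
  [8] .#... => #  t=5,i=6
  [7] ..### => .  t=2,i=11
  [6] ..##. => #  t=3,i=8
  [5] ..#.# => #  t=0,i=2
  [4] ..#.. => .  t=4,i=14
  [3] ...## => .  t=2,i=10
  [2] ...#. => .  t=0,i=1
  [1] ....# => #  t=0,i=0
  [0] ..... => .  t=0,i=23
  bits 11100110101001010101011101100010 = 3869595490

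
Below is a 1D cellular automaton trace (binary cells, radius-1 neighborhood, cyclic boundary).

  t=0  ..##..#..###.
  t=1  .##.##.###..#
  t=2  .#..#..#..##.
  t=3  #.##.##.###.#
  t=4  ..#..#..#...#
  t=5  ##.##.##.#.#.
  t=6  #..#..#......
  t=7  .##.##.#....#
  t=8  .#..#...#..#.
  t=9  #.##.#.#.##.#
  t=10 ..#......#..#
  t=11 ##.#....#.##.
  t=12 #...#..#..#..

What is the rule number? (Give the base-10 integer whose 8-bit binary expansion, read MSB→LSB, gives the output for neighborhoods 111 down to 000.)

  [7] ### => .  t=0,i=10
  [6] ##. => .  t=0,i=3
  [5] #.# => .  t=1,i=0
  [4] #.. => #  t=0,i=4
  [3] .## => #  t=0,i=2
  [2] .#. => .  t=0,i=6
  [1] ..# => #  t=0,i=1
  [0] ... => .  t=0,i=0
  bits 00011010 = 26

26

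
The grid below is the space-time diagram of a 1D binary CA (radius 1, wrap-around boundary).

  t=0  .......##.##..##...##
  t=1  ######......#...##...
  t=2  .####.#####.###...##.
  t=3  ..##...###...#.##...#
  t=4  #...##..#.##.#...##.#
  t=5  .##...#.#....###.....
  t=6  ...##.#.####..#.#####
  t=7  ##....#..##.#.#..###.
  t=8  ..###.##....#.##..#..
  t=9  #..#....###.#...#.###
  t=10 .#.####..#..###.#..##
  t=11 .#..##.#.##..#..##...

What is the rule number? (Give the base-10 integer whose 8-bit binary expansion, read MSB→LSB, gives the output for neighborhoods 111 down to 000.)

149

  [7] ### => #  t=1,i=1
  [6] ##. => .  t=0,i=8
  [5] #.# => .  t=0,i=9
  [4] #.. => #  t=0,i=0
  [3] .## => .  t=0,i=7
  [2] .#. => #  t=1,i=12
  [1] ..# => .  t=0,i=6
  [0] ... => #  t=0,i=1
  bits 10010101 = 149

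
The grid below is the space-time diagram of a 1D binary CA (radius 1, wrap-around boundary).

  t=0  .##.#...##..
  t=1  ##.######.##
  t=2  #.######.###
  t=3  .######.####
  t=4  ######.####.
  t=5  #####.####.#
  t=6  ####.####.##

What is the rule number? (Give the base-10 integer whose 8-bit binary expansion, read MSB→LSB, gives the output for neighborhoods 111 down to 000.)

191

  ### -> #   bit 7 = 1  t=1,i=0
  ##. -> .   bit 6 = 0  t=0,i=2
  #.# -> #   bit 5 = 1  t=0,i=3
  #.. -> #   bit 4 = 1  t=0,i=5
  .## -> #   bit 3 = 1  t=0,i=1
  .#. -> #   bit 2 = 1  t=0,i=4
  ..# -> #   bit 1 = 1  t=0,i=0
  ... -> #   bit 0 = 1  t=0,i=6
  bits 10111111 = 191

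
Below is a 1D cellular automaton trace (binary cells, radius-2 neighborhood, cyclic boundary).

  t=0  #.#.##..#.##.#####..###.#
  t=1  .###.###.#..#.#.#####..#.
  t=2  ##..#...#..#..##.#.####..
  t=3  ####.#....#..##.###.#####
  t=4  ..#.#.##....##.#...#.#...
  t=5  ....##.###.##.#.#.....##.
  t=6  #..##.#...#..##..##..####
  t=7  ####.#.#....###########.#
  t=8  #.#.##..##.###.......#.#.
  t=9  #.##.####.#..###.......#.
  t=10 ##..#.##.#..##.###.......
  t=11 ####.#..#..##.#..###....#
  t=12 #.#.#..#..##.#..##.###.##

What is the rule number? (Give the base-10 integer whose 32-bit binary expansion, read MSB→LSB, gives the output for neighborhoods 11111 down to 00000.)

  [31] ##### => .  t=0,i=15
  [30] ####. => #  t=0,i=16
  [29] ###.# => .  t=0,i=22
  [28] ###.. => #  t=0,i=17
  [27] ##.## => #  t=0,i=12
  [26] ##.#. => #  t=0,i=1
  [25] ##..# => #  t=0,i=6
  [24] ##... => #  t=4,i=8
  [23] #.### => .  t=0,i=13
  [22] #.##. => .  t=0,i=4
  [21] #.#.# => #  t=0,i=2
  [20] #.#.. => .  t=1,i=9
  [19] #..## => #  t=0,i=19
  [18] #..#. => #  t=0,i=7
  [17] #...# => .  t=2,i=6
  [16] #.... => #  t=3,i=7
  [15] .#### => #  t=0,i=14
  [14] .###. => .  t=0,i=21
  [13] .##.# => .  t=0,i=0
  [12] .##.. => #  t=0,i=5
  [11] .#.## => #  t=0,i=3
  [10] .#.#. => .  t=1,i=13
  [9] .#..# => .  t=1,i=10
  [8] .#... => #  t=2,i=5
  [7] ..### => #  t=0,i=20
  [6] ..##. => #  t=2,i=0
  [5] ..#.# => .  t=0,i=8
  [4] ..#.. => .  t=1,i=23
  [3] ...## => #  t=4,i=11
  [2] ...#. => .  t=2,i=7
  [1] ....# => .  t=3,i=8
  [0] ..... => .  t=4,i=24
  bits 01011111001011011001100111001000 = 1596824008

1596824008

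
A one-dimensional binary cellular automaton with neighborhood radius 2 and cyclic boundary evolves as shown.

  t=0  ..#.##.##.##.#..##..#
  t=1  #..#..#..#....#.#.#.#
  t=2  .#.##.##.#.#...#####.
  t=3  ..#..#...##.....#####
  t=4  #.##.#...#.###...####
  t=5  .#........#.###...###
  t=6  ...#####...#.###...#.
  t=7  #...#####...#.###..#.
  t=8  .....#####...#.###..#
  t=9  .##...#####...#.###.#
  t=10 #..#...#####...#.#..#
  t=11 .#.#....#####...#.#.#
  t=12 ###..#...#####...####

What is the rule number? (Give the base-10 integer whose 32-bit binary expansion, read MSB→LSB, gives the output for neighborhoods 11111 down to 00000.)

3676425809

  nb #####: next=#  (t=2,i=17, bit31=1)
  nb ####.: next=#  (t=2,i=18, bit30=1)
  nb ###.#: next=.  (t=4,i=0, bit29=0)
  nb ###..: next=#  (t=2,i=19, bit28=1)
  nb ##.##: next=#  (t=0,i=6, bit27=1)
  nb ##.#.: next=.  (t=0,i=12, bit26=0)
  nb ##..#: next=#  (t=0,i=18, bit25=1)
  nb ##...: next=#  (t=3,i=11, bit24=1)
  nb #.###: next=.  (t=4,i=11, bit23=0)
  nb #.##.: next=.  (t=0,i=4, bit22=0)
  nb #.#.#: next=#  (t=1,i=16, bit21=1)
  nb #.#..: next=.  (t=0,i=13, bit20=0)
  nb #..##: next=.  (t=0,i=15, bit19=0)
  nb #..#.: next=.  (t=0,i=1, bit18=0)
  nb #...#: next=.  (t=2,i=13, bit17=0)
  nb #....: next=#  (t=1,i=11, bit16=1)
  nb .####: next=#  (t=2,i=16, bit15=1)
  nb .###.: next=#  (t=4,i=12, bit14=1)
  nb .##.#: next=.  (t=0,i=5, bit13=0)
  nb .##..: next=.  (t=0,i=17, bit12=0)
  nb .#.##: next=#  (t=0,i=3, bit11=1)
  nb .#.#.: next=#  (t=1,i=15, bit10=1)
  nb .#..#: next=#  (t=0,i=0, bit9=1)
  nb .#...: next=.  (t=1,i=10, bit8=0)
  nb ..###: next=.  (t=2,i=15, bit7=0)
  nb ..##.: next=#  (t=0,i=16, bit6=1)
  nb ..#.#: next=.  (t=0,i=2, bit5=0)
  nb ..#..: next=#  (t=0,i=20, bit4=1)
  nb ...##: next=.  (t=2,i=14, bit3=0)
  nb ...#.: next=.  (t=1,i=13, bit2=0)
  nb ....#: next=.  (t=1,i=12, bit1=0)
  nb .....: next=#  (t=3,i=13, bit0=1)
  bits 11011011001000011100111001010001 = 3676425809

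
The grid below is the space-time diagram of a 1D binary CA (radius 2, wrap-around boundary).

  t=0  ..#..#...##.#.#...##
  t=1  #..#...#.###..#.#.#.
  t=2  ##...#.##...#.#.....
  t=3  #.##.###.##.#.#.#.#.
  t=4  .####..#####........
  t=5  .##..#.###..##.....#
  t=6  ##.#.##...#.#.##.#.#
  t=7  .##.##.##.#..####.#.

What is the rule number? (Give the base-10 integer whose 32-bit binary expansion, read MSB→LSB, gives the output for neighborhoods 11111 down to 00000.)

2941496034

  nb #####: next=#  (t=4,i=9, bit31=1)
  nb ####.: next=.  (t=4,i=3, bit30=0)
  nb ###.#: next=#  (t=3,i=7, bit29=1)
  nb ###..: next=.  (t=1,i=11, bit28=0)
  nb ##.##: next=#  (t=3,i=4, bit27=1)
  nb ##.#.: next=#  (t=0,i=11, bit26=1)
  nb ##..#: next=#  (t=0,i=0, bit25=1)
  nb ##...: next=#  (t=2,i=2, bit24=1)
  nb #.###: next=.  (t=1,i=9, bit23=0)
  nb #.##.: next=#  (t=2,i=7, bit22=1)
  nb #.#.#: next=.  (t=0,i=12, bit21=0)
  nb #.#..: next=#  (t=0,i=14, bit20=1)
  nb #..##: next=.  (t=4,i=6, bit19=0)
  nb #..#.: next=.  (t=0,i=1, bit18=0)
  nb #...#: next=#  (t=0,i=7, bit17=1)
  nb #....: next=#  (t=2,i=16, bit16=1)
  nb .####: next=#  (t=4,i=2, bit15=1)
  nb .###.: next=.  (t=1,i=10, bit14=0)
  nb .##.#: next=#  (t=0,i=10, bit13=1)
  nb .##..: next=.  (t=0,i=19, bit12=0)
  nb .#.##: next=#  (t=1,i=8, bit11=1)
  nb .#.#.: next=.  (t=0,i=13, bit10=0)
  nb .#..#: next=#  (t=0,i=3, bit9=1)
  nb .#...: next=.  (t=0,i=6, bit8=0)
  nb ..###: next=#  (t=4,i=1, bit7=1)
  nb ..##.: next=#  (t=0,i=9, bit6=1)
  nb ..#.#: next=#  (t=1,i=7, bit5=1)
  nb ..#..: next=.  (t=0,i=2, bit4=0)
  nb ...##: next=.  (t=0,i=8, bit3=0)
  nb ...#.: next=.  (t=1,i=6, bit2=0)
  nb ....#: next=#  (t=2,i=18, bit1=1)
  nb .....: next=.  (t=2,i=17, bit0=0)
  bits 10101111010100111010101011100010 = 2941496034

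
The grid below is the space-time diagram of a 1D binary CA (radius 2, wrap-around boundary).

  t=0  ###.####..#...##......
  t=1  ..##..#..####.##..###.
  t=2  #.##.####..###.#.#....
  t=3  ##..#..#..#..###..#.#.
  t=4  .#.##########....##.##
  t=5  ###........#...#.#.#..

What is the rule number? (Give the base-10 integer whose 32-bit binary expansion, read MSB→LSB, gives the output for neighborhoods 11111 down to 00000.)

1814961011

  nb #####: next=.  (t=4,i=5, bit31=0)
  nb ####.: next=#  (t=0,i=6, bit30=1)
  nb ###.#: next=#  (t=0,i=2, bit29=1)
  nb ###..: next=.  (t=0,i=7, bit28=0)
  nb ##.##: next=#  (t=0,i=3, bit27=1)
  nb ##.#.: next=#  (t=2,i=14, bit26=1)
  nb ##..#: next=.  (t=0,i=8, bit25=0)
  nb ##...: next=.  (t=0,i=16, bit24=0)
  nb #.###: next=.  (t=0,i=4, bit23=0)
  nb #.##.: next=.  (t=1,i=14, bit22=0)
  nb #.#.#: next=#  (t=2,i=15, bit21=1)
  nb #.#..: next=.  (t=2,i=17, bit20=0)
  nb #..##: next=#  (t=1,i=8, bit19=1)
  nb #..#.: next=#  (t=0,i=9, bit18=1)
  nb #...#: next=#  (t=0,i=12, bit17=1)
  nb #....: next=.  (t=0,i=17, bit16=0)
  nb .####: next=.  (t=0,i=5, bit15=0)
  nb .###.: next=.  (t=0,i=1, bit14=0)
  nb .##.#: next=.  (t=2,i=3, bit13=0)
  nb .##..: next=#  (t=0,i=15, bit12=1)
  nb .#.##: next=#  (t=2,i=1, bit11=1)
  nb .#.#.: next=.  (t=2,i=16, bit10=0)
  nb .#..#: next=#  (t=1,i=7, bit9=1)
  nb .#...: next=#  (t=0,i=11, bit8=1)
  nb ..###: next=.  (t=0,i=0, bit7=0)
  nb ..##.: next=#  (t=0,i=14, bit6=1)
  nb ..#.#: next=#  (t=2,i=0, bit5=1)
  nb ..#..: next=#  (t=0,i=10, bit4=1)
  nb ...##: next=.  (t=0,i=13, bit3=0)
  nb ...#.: next=.  (t=2,i=21, bit2=0)
  nb ....#: next=#  (t=0,i=20, bit1=1)
  nb .....: next=#  (t=0,i=18, bit0=1)
  bits 01101100001011100001101101110011 = 1814961011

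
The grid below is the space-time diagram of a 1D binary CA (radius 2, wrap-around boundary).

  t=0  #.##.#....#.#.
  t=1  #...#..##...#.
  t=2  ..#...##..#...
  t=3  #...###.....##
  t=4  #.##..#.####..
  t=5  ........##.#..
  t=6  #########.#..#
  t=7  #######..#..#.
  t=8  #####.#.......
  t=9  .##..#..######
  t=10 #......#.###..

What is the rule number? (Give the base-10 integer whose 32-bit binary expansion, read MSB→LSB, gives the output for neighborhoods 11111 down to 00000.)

  #####|#  b31=1 t=6,i=1
  ####.|.  b30=0 t=4,i=10
  ###.#|.  b29=0 t=6,i=8
  ###..|#  b28=1 t=3,i=0
  ##.##|#  b27=1 t=9,i=0
  ##.#.|#  b26=1 t=0,i=4
  ##..#|.  b25=0 t=2,i=8
  ##...|.  b24=0 t=1,i=9
  #.###|#  b23=1 t=4,i=8
  #.##.|.  b22=0 t=0,i=2
  #.#.#|#  b21=1 t=0,i=0
  #.#..|.  b20=0 t=0,i=5
  #..##|#  b19=1 t=1,i=6
  #..#.|.  b18=0 t=2,i=9
  #...#|#  b17=1 t=1,i=2
  #....|#  b16=1 t=0,i=7
  .####|#  b15=1 t=4,i=9
  .###.|.  b14=0 t=3,i=5
  .##.#|.  b13=0 t=0,i=3
  .##..|.  b12=0 t=1,i=8
  .#.##|.  b11=0 t=0,i=1
  .#.#.|.  b10=0 t=0,i=11
  .#..#|.  b9=0 t=1,i=5
  .#...|.  b8=0 t=0,i=6
  ..###|.  b7=0 t=3,i=4
  ..##.|#  b6=1 t=1,i=7
  ..#.#|.  b5=0 t=0,i=10
  ..#..|.  b4=0 t=1,i=4
  ...##|#  b3=1 t=2,i=5
  ...#.|.  b2=0 t=0,i=9
  ....#|#  b1=1 t=0,i=8
  .....|#  b0=1 t=2,i=13
  bits 10011100101010111000000001001011 = 2628485195

2628485195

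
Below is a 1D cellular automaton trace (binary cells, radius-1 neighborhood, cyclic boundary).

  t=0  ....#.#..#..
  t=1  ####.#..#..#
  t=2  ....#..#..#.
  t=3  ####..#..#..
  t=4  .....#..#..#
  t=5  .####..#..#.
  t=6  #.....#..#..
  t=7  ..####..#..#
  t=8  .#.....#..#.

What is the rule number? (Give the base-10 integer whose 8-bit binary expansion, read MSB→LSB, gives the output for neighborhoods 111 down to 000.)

35

  [7] ### => .  t=1,i=0
  [6] ##. => .  t=1,i=3
  [5] #.# => #  t=0,i=5
  [4] #.. => .  t=0,i=7
  [3] .## => .  t=1,i=11
  [2] .#. => .  t=0,i=4
  [1] ..# => #  t=0,i=3
  [0] ... => #  t=0,i=0
  bits 00100011 = 35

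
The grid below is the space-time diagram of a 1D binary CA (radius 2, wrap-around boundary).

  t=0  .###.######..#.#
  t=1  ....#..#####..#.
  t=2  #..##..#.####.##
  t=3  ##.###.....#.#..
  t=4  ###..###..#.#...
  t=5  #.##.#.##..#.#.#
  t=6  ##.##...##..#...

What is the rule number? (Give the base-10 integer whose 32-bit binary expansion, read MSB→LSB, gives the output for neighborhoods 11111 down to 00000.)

  nb #####: next=#  (t=0,i=7, bit31=1)
  nb ####.: next=#  (t=0,i=9, bit30=1)
  nb ###.#: next=.  (t=0,i=3, bit29=0)
  nb ###..: next=#  (t=0,i=10, bit28=1)
  nb ##.##: next=#  (t=0,i=4, bit27=1)
  nb ##.#.: next=#  (t=5,i=4, bit26=1)
  nb ##..#: next=#  (t=0,i=11, bit25=1)
  nb ##...: next=#  (t=3,i=6, bit24=1)
  nb #.###: next=.  (t=0,i=1, bit23=0)
  nb #.##.: next=.  (t=5,i=2, bit22=0)
  nb #.#.#: next=.  (t=0,i=15, bit21=0)
  nb #.#..: next=.  (t=3,i=13, bit20=0)
  nb #..##: next=.  (t=1,i=6, bit19=0)
  nb #..#.: next=.  (t=0,i=12, bit18=0)
  nb #...#: next=.  (t=4,i=14, bit17=0)
  nb #....: next=#  (t=1,i=0, bit16=1)
  nb .####: next=.  (t=0,i=6, bit15=0)
  nb .###.: next=.  (t=0,i=2, bit14=0)
  nb .##.#: next=#  (t=3,i=1, bit13=1)
  nb .##..: next=#  (t=2,i=4, bit12=1)
  nb .#.##: next=.  (t=0,i=0, bit11=0)
  nb .#.#.: next=#  (t=0,i=14, bit10=1)
  nb .#..#: next=.  (t=1,i=5, bit9=0)
  nb .#...: next=#  (t=1,i=15, bit8=1)
  nb ..###: next=#  (t=1,i=7, bit7=1)
  nb ..##.: next=#  (t=2,i=3, bit6=1)
  nb ..#.#: next=.  (t=0,i=13, bit5=0)
  nb ..#..: next=#  (t=1,i=4, bit4=1)
  nb ...##: next=#  (t=4,i=15, bit3=1)
  nb ...#.: next=#  (t=1,i=3, bit2=1)
  nb ....#: next=.  (t=1,i=2, bit1=0)
  nb .....: next=.  (t=1,i=1, bit0=0)
  bits 11011111000000010011010111011100 = 3741398492

3741398492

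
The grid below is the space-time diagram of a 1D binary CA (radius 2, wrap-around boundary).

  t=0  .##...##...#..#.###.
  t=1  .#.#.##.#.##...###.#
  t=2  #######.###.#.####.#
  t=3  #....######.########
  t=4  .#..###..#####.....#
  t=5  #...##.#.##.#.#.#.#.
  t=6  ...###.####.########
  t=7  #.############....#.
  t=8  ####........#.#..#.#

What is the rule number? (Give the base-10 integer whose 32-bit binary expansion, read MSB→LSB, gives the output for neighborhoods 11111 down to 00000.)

  [31] ##### => .  t=2,i=1
  [30] ####. => #  t=2,i=5
  [29] ###.# => #  t=1,i=17
  [28] ###.. => .  t=0,i=18
  [27] ##.## => #  t=2,i=7
  [26] ##.#. => .  t=1,i=7
  [25] ##..# => #  t=0,i=19
  [24] ##... => #  t=0,i=3
  [23] #.### => #  t=0,i=16
  [22] #.##. => #  t=1,i=5
  [21] #.#.# => #  t=1,i=1
  [20] #.#.. => .  t=4,i=1
  [19] #..## => .  t=0,i=0
  [18] #..#. => .  t=0,i=13
  [17] #...# => .  t=0,i=4
  [16] #.... => .  t=3,i=2
  [15] .#### => #  t=2,i=0
  [14] .###. => #  t=0,i=17
  [13] .##.# => #  t=1,i=6
  [12] .##.. => .  t=0,i=2
  [11] .#.## => #  t=0,i=15
  [10] .#.#. => #  t=1,i=0
  [9] .#..# => .  t=0,i=12
  [8] .#... => .  t=5,i=1
  [7] ..### => #  t=1,i=15
  [6] ..##. => #  t=0,i=1
  [5] ..#.# => .  t=0,i=14
  [4] ..#.. => #  t=0,i=11
  [3] ...## => #  t=0,i=5
  [2] ...#. => #  t=0,i=10
  [1] ....# => .  t=3,i=3
  [0] ..... => #  t=4,i=16
  bits 01101011111000001110110011011101 = 1809902813

1809902813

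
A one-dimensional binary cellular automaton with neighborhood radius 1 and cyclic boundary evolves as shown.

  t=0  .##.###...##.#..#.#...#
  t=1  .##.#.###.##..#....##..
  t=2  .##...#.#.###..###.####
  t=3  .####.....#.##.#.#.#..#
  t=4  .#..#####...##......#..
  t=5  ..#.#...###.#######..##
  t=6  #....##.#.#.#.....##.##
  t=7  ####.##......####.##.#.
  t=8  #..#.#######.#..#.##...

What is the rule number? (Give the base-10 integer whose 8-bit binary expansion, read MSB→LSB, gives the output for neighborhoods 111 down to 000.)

89

  ### -> .   bit 7 = 0  t=0,i=5
  ##. -> #   bit 6 = 1  t=0,i=2
  #.# -> .   bit 5 = 0  t=0,i=0
  #.. -> #   bit 4 = 1  t=0,i=7
  .## -> #   bit 3 = 1  t=0,i=1
  .#. -> .   bit 2 = 0  t=0,i=13
  ..# -> .   bit 1 = 0  t=0,i=9
  ... -> #   bit 0 = 1  t=0,i=8
  bits 01011001 = 89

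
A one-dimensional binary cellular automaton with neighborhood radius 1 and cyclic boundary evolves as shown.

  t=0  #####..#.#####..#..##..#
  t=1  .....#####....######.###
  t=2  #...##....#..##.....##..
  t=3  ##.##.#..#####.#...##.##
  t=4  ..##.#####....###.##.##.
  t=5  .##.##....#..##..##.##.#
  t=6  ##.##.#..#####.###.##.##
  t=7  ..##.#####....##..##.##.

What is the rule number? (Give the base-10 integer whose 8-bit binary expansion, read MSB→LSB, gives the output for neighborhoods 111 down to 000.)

62

  ### -> .   bit 7 = 0  t=0,i=0
  ##. -> .   bit 6 = 0  t=0,i=4
  #.# -> #   bit 5 = 1  t=0,i=8
  #.. -> #   bit 4 = 1  t=0,i=5
  .## -> #   bit 3 = 1  t=0,i=9
  .#. -> #   bit 2 = 1  t=0,i=7
  ..# -> #   bit 1 = 1  t=0,i=6
  ... -> .   bit 0 = 0  t=1,i=1
  bits 00111110 = 62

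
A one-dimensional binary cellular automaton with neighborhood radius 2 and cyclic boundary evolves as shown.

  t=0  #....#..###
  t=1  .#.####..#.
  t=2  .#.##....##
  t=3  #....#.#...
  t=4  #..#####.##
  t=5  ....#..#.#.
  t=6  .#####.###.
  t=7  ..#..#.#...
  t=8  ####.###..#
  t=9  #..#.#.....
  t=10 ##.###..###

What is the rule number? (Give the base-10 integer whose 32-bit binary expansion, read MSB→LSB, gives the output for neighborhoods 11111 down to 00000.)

  [31] ##### => .  t=4,i=5
  [30] ####. => .  t=0,i=10
  [29] ###.# => #  t=4,i=7
  [28] ###.. => .  t=0,i=0
  [27] ##.## => .  t=4,i=8
  [26] ##.#. => #  t=2,i=0
  [25] ##..# => .  t=1,i=7
  [24] ##... => #  t=0,i=1
  [23] #.### => #  t=1,i=3
  [22] #.##. => .  t=2,i=3
  [21] #.#.# => .  t=2,i=1
  [20] #.#.. => #  t=3,i=7
  [19] #..## => .  t=0,i=7
  [18] #..#. => .  t=1,i=0
  [17] #...# => #  t=3,i=9
  [16] #.... => .  t=0,i=2
  [15] .#### => #  t=0,i=9
  [14] .###. => .  t=4,i=10
  [13] .##.# => .  t=2,i=10
  [12] .##.. => .  t=2,i=4
  [11] .#.## => .  t=1,i=2
  [10] .#.#. => #  t=3,i=6
  [9] .#..# => #  t=0,i=6
  [8] .#... => .  t=3,i=1
  [7] ..### => .  t=0,i=8
  [6] ..##. => .  t=2,i=9
  [5] ..#.# => #  t=1,i=1
  [4] ..#.. => #  t=0,i=5
  [3] ...## => .  t=2,i=8
  [2] ...#. => #  t=0,i=4
  [1] ....# => #  t=0,i=3
  [0] ..... => #  t=5,i=1
  bits 00100101100100101000011000110111 = 630359607

630359607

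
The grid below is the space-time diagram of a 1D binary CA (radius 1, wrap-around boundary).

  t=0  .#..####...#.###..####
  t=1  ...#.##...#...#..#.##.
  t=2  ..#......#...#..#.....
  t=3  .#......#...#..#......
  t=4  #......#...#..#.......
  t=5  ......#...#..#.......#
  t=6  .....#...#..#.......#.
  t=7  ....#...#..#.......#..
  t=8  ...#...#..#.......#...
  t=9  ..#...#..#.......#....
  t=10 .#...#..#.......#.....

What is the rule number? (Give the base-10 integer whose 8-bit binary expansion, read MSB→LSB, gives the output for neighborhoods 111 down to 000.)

130

  ###|#  b7=1 t=0,i=5
  ##.|.  b6=0 t=0,i=7
  #.#|.  b5=0 t=0,i=0
  #..|.  b4=0 t=0,i=2
  .##|.  b3=0 t=0,i=4
  .#.|.  b2=0 t=0,i=1
  ..#|#  b1=1 t=0,i=3
  ...|.  b0=0 t=0,i=9
  bits 10000010 = 130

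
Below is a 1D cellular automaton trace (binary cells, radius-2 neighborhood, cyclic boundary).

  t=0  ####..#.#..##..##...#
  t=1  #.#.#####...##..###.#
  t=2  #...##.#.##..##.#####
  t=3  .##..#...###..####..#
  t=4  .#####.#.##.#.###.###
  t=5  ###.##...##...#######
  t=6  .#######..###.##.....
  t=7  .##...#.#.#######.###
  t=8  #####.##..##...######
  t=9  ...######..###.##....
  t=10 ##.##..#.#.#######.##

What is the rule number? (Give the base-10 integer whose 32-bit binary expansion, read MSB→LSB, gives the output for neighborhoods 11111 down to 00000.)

  #####|.  b31=0 t=0,i=1
  ####.|#  b30=1 t=0,i=2
  ###.#|#  b29=1 t=1,i=18
  ###..|.  b28=0 t=0,i=3
  ##.##|#  b27=1 t=1,i=19
  ##.#.|.  b26=0 t=1,i=1
  ##..#|#  b25=1 t=0,i=4
  ##...|#  b24=1 t=0,i=17
  #.###|#  b23=1 t=1,i=4
  #.##.|#  b22=1 t=1,i=20
  #.#.#|.  b21=0 t=1,i=2
  #.#..|#  b20=1 t=0,i=8
  #..##|.  b19=0 t=0,i=10
  #..#.|#  b18=1 t=0,i=5
  #...#|#  b17=1 t=0,i=18
  #....|.  b16=0 t=6,i=17
  .####|#  b15=1 t=0,i=0
  .###.|#  b14=1 t=1,i=17
  .##.#|#  b13=1 t=1,i=0
  .##..|#  b12=1 t=0,i=12
  .#.##|.  b11=0 t=1,i=3
  .#.#.|#  b10=1 t=0,i=7
  .#..#|.  b9=0 t=0,i=9
  .#...|.  b8=0 t=3,i=6
  ..###|#  b7=1 t=0,i=20
  ..##.|.  b6=0 t=0,i=11
  ..#.#|#  b5=1 t=0,i=6
  ..#..|#  b4=1 t=3,i=5
  ...##|.  b3=0 t=0,i=19
  ...#.|.  b2=0 t=7,i=5
  ....#|#  b1=1 t=6,i=20
  .....|#  b0=1 t=6,i=18
  bits 01101011110101101111010010110011 = 1809249459

1809249459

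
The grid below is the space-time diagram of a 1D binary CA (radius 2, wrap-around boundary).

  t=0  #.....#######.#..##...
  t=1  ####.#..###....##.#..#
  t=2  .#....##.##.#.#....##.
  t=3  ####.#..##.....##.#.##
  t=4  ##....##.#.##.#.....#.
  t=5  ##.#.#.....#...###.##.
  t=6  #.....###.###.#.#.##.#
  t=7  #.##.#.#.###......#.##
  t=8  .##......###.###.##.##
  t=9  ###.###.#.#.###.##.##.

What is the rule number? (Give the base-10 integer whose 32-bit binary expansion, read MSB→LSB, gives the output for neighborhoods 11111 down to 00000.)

2597147453

  #####|#  b31=1 t=0,i=8
  ####.|.  b30=0 t=0,i=11
  ###.#|.  b29=0 t=0,i=12
  ###..|#  b28=1 t=1,i=10
  ##.##|#  b27=1 t=2,i=8
  ##.#.|.  b26=0 t=0,i=13
  ##..#|#  b25=1 t=2,i=21
  ##...|.  b24=0 t=0,i=19
  #.###|#  b23=1 t=3,i=20
  #.##.|#  b22=1 t=2,i=9
  #.#.#|.  b21=0 t=2,i=12
  #.#..|.  b20=0 t=0,i=14
  #..##|#  b19=1 t=0,i=16
  #..#.|#  b18=1 t=2,i=0
  #...#|.  b17=0 t=0,i=20
  #....|#  b16=1 t=0,i=2
  .####|.  b15=0 t=0,i=7
  .###.|#  b14=1 t=1,i=9
  .##.#|.  b13=0 t=1,i=16
  .##..|#  b12=1 t=0,i=18
  .#.##|.  b11=0 t=3,i=19
  .#.#.|.  b10=0 t=2,i=13
  .#..#|#  b9=1 t=0,i=15
  .#...|#  b8=1 t=0,i=1
  ..###|.  b7=0 t=0,i=6
  ..##.|.  b6=0 t=0,i=17
  ..#.#|#  b5=1 t=4,i=20
  ..#..|#  b4=1 t=0,i=0
  ...##|#  b3=1 t=0,i=5
  ...#.|#  b2=1 t=0,i=21
  ....#|.  b1=0 t=0,i=4
  .....|#  b0=1 t=0,i=3
  bits 10011010110011010101001100111101 = 2597147453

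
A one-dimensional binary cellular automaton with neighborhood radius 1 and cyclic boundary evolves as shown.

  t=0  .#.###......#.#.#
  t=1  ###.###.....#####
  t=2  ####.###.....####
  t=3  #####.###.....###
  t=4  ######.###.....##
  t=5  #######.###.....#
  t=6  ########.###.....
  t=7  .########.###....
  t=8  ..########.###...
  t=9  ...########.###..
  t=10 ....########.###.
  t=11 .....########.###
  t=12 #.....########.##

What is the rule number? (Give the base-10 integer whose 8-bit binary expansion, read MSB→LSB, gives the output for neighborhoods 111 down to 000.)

244

  ###|#  b7=1 t=0,i=4
  ##.|#  b6=1 t=0,i=5
  #.#|#  b5=1 t=0,i=0
  #..|#  b4=1 t=0,i=6
  .##|.  b3=0 t=0,i=3
  .#.|#  b2=1 t=0,i=1
  ..#|.  b1=0 t=0,i=11
  ...|.  b0=0 t=0,i=7
  bits 11110100 = 244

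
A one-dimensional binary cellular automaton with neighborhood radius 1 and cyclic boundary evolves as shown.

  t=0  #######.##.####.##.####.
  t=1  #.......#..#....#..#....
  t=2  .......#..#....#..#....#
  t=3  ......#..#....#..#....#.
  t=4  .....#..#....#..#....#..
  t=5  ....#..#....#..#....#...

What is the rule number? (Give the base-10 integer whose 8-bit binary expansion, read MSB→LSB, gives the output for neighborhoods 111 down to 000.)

10

  ###|.  b7=0 t=0,i=1
  ##.|.  b6=0 t=0,i=6
  #.#|.  b5=0 t=0,i=7
  #..|.  b4=0 t=1,i=1
  .##|#  b3=1 t=0,i=0
  .#.|.  b2=0 t=1,i=0
  ..#|#  b1=1 t=1,i=7
  ...|.  b0=0 t=1,i=2
  bits 00001010 = 10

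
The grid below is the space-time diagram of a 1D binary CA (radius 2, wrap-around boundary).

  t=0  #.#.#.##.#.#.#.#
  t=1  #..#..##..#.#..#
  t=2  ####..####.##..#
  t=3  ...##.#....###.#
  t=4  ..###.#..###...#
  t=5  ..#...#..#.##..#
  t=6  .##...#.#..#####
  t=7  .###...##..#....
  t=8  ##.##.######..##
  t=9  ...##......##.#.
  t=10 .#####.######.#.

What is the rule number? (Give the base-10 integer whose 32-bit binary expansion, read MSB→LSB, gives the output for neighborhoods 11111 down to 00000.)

324285659

  [31] ##### => .  t=2,i=1
  [30] ####. => .  t=2,i=2
  [29] ###.# => .  t=2,i=9
  [28] ###.. => #  t=2,i=3
  [27] ##.## => .  t=2,i=10
  [26] ##.#. => .  t=0,i=1
  [25] ##..# => #  t=1,i=1
  [24] ##... => #  t=4,i=12
  [23] #.### => .  t=8,i=6
  [22] #.##. => #  t=0,i=6
  [21] #.#.# => .  t=0,i=2
  [20] #.#.. => #  t=1,i=12
  [19] #..## => .  t=1,i=5
  [18] #..#. => #  t=1,i=2
  [17] #...# => .  t=3,i=1
  [16] #.... => .  t=3,i=8
  [15] .#### => .  t=2,i=0
  [14] .###. => .  t=3,i=12
  [13] .##.# => #  t=0,i=0
  [12] .##.. => #  t=1,i=0
  [11] .#.## => .  t=0,i=5
  [10] .#.#. => #  t=0,i=3
  [9] .#..# => .  t=1,i=4
  [8] .#... => .  t=3,i=0
  [7] ..### => #  t=2,i=6
  [6] ..##. => #  t=1,i=6
  [5] ..#.# => .  t=1,i=10
  [4] ..#.. => #  t=1,i=3
  [3] ...## => #  t=3,i=2
  [2] ...#. => .  t=4,i=14
  [1] ....# => #  t=3,i=9
  [0] ..... => #  t=7,i=14
  bits 00010011010101000011010011011011 = 324285659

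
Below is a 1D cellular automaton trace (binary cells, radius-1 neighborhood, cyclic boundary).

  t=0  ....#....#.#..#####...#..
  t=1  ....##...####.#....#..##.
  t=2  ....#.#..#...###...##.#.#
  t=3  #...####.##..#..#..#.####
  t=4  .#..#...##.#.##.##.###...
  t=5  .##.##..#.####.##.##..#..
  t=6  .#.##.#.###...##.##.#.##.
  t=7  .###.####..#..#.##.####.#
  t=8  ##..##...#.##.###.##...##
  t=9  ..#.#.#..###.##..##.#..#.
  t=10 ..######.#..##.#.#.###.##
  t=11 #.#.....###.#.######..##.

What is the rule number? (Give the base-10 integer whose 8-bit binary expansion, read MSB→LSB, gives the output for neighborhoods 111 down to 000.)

60

  ###|.  b7=0 t=0,i=15
  ##.|.  b6=0 t=0,i=18
  #.#|#  b5=1 t=0,i=10
  #..|#  b4=1 t=0,i=5
  .##|#  b3=1 t=0,i=14
  .#.|#  b2=1 t=0,i=4
  ..#|.  b1=0 t=0,i=3
  ...|.  b0=0 t=0,i=0
  bits 00111100 = 60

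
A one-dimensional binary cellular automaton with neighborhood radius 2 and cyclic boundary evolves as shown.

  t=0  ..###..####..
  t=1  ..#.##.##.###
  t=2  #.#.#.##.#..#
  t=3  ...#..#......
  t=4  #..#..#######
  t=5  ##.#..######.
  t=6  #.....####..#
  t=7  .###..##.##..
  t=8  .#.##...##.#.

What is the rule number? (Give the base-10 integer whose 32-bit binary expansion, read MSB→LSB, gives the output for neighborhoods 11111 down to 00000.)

  [31] ##### => #  t=4,i=8
  [30] ####. => .  t=0,i=9
  [29] ###.# => .  t=5,i=11
  [28] ###.. => #  t=0,i=4
  [27] ##.## => #  t=1,i=6
  [26] ##.#. => .  t=2,i=1
  [25] ##..# => #  t=0,i=5
  [24] ##... => #  t=0,i=11
  [23] #.### => .  t=1,i=10
  [22] #.##. => #  t=1,i=4
  [21] #.#.# => .  t=2,i=2
  [20] #.#.. => .  t=2,i=9
  [19] #..## => .  t=0,i=6
  [18] #..#. => .  t=1,i=1
  [17] #...# => .  t=7,i=12
  [16] #.... => #  t=0,i=12
  [15] .#### => #  t=0,i=8
  [14] .###. => .  t=0,i=3
  [13] .##.# => .  t=1,i=5
  [12] .##.. => .  t=6,i=0
  [11] .#.## => .  t=1,i=3
  [10] .#.#. => #  t=2,i=3
  [9] .#..# => .  t=2,i=10
  [8] .#... => #  t=3,i=7
  [7] ..### => #  t=0,i=2
  [6] ..##. => .  t=2,i=12
  [5] ..#.# => #  t=1,i=2
  [4] ..#.. => #  t=3,i=3
  [3] ...## => .  t=0,i=1
  [2] ...#. => .  t=3,i=2
  [1] ....# => .  t=0,i=0
  [0] ..... => #  t=3,i=0
  bits 10011011010000011000010110110001 = 2604762545

2604762545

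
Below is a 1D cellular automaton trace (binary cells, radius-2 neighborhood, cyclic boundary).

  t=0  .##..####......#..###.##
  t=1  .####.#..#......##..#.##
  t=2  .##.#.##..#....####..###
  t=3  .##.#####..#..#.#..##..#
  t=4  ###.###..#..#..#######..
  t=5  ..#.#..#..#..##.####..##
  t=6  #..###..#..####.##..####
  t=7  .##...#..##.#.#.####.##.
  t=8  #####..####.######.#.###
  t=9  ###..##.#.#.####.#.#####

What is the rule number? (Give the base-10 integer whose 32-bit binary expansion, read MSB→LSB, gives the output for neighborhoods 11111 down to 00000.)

2751119176

  ##### -> #   bit 31 = 1  t=3,i=6
  ####. -> .   bit 30 = 0  t=0,i=7
  ###.# -> #   bit 29 = 1  t=0,i=20
  ###.. -> .   bit 28 = 0  t=0,i=8
  ##.## -> .   bit 27 = 0  t=0,i=0
  ##.#. -> .   bit 26 = 0  t=1,i=5
  ##..# -> #   bit 25 = 1  t=0,i=3
  ##... -> #   bit 24 = 1  t=0,i=9
  #.### -> #   bit 23 = 1  t=1,i=1
  #.##. -> #   bit 22 = 1  t=0,i=1
  #.#.# -> #   bit 21 = 1  t=2,i=4
  #.#.. -> #   bit 20 = 1  t=1,i=6
  #..## -> #   bit 19 = 1  t=0,i=4
  #..#. -> .   bit 18 = 0  t=1,i=8
  #...# -> #   bit 17 = 1  t=7,i=4
  #.... -> .   bit 16 = 0  t=0,i=10
  .#### -> #   bit 15 = 1  t=0,i=6
  .###. -> .   bit 14 = 0  t=0,i=19
  .##.# -> #   bit 13 = 1  t=0,i=23
  .##.. -> #   bit 12 = 1  t=0,i=2
  .#.## -> #   bit 11 = 1  t=1,i=21
  .#.#. -> #   bit 10 = 1  t=3,i=15
  .#..# -> #   bit 9 = 1  t=0,i=16
  .#... -> #   bit 8 = 1  t=1,i=10
  ..### -> .   bit 7 = 0  t=0,i=5
  ..##. -> #   bit 6 = 1  t=1,i=16
  ..#.# -> .   bit 5 = 0  t=1,i=20
  ..#.. -> .   bit 4 = 0  t=0,i=15
  ...## -> #   bit 3 = 1  t=1,i=15
  ...#. -> .   bit 2 = 0  t=0,i=14
  ....# -> .   bit 1 = 0  t=0,i=13
  ..... -> .   bit 0 = 0  t=0,i=11
  bits 10100011111110101011111101001000 = 2751119176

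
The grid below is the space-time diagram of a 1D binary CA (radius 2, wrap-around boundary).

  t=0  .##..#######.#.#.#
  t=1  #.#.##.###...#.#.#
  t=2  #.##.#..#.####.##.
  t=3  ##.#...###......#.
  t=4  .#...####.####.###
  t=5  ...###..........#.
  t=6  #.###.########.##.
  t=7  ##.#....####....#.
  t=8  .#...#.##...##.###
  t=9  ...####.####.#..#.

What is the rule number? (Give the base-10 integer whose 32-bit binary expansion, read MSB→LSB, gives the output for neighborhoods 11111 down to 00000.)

2167371965

  #####|#  b31=1 t=0,i=7
  ####.|.  b30=0 t=0,i=10
  ###.#|.  b29=0 t=0,i=11
  ###..|.  b28=0 t=1,i=9
  ##.##|.  b27=0 t=1,i=6
  ##.#.|.  b26=0 t=0,i=12
  ##..#|.  b25=0 t=0,i=3
  ##...|#  b24=1 t=1,i=10
  #.###|.  b23=0 t=1,i=7
  #.##.|.  b22=0 t=0,i=1
  #.#.#|#  b21=1 t=0,i=13
  #.#..|.  b20=0 t=2,i=5
  #..##|#  b19=1 t=0,i=4
  #..#.|#  b18=1 t=2,i=7
  #...#|#  b17=1 t=1,i=11
  #....|#  b16=1 t=3,i=11
  .####|.  b15=0 t=0,i=6
  .###.|#  b14=1 t=1,i=8
  .##.#|#  b13=1 t=1,i=0
  .##..|#  b12=1 t=0,i=2
  .#.##|#  b11=1 t=0,i=0
  .#.#.|.  b10=0 t=0,i=14
  .#..#|.  b9=0 t=2,i=6
  .#...|.  b8=0 t=3,i=4
  ..###|#  b7=1 t=0,i=5
  ..##.|.  b6=0 t=8,i=12
  ..#.#|#  b5=1 t=1,i=13
  ..#..|#  b4=1 t=5,i=16
  ...##|#  b3=1 t=3,i=6
  ...#.|#  b2=1 t=1,i=12
  ....#|.  b1=0 t=3,i=14
  .....|#  b0=1 t=3,i=12
  bits 10000001001011110111100010111101 = 2167371965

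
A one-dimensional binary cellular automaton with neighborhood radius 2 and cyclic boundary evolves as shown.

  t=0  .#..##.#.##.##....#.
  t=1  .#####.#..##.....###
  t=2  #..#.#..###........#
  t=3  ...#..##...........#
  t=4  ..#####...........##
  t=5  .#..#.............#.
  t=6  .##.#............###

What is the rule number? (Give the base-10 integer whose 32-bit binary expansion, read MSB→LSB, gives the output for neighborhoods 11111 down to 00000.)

2821202548

  [31] ##### => #  t=1,i=3
  [30] ####. => .  t=1,i=4
  [29] ###.# => #  t=1,i=5
  [28] ###.. => .  t=2,i=10
  [27] ##.## => #  t=0,i=11
  [26] ##.#. => .  t=0,i=6
  [25] ##..# => .  t=2,i=1
  [24] ##... => .  t=0,i=14
  [23] #.### => .  t=1,i=1
  [22] #.##. => .  t=0,i=9
  [21] #.#.# => #  t=0,i=7
  [20] #.#.. => .  t=1,i=7
  [19] #..## => #  t=0,i=3
  [18] #..#. => .  t=0,i=0
  [17] #...# => .  t=3,i=1
  [16] #.... => .  t=0,i=15
  [15] .#### => .  t=1,i=2
  [14] .###. => .  t=1,i=18
  [13] .##.# => #  t=0,i=5
  [12] .##.. => .  t=0,i=13
  [11] .#.## => .  t=0,i=8
  [10] .#.#. => .  t=2,i=4
  [9] .#..# => #  t=0,i=2
  [8] .#... => .  t=3,i=0
  [7] ..### => .  t=1,i=17
  [6] ..##. => #  t=0,i=4
  [5] ..#.# => #  t=2,i=3
  [4] ..#.. => #  t=0,i=1
  [3] ...## => .  t=1,i=16
  [2] ...#. => #  t=0,i=17
  [1] ....# => .  t=0,i=16
  [0] ..... => .  t=1,i=14
  bits 10101000001010000010001001110100 = 2821202548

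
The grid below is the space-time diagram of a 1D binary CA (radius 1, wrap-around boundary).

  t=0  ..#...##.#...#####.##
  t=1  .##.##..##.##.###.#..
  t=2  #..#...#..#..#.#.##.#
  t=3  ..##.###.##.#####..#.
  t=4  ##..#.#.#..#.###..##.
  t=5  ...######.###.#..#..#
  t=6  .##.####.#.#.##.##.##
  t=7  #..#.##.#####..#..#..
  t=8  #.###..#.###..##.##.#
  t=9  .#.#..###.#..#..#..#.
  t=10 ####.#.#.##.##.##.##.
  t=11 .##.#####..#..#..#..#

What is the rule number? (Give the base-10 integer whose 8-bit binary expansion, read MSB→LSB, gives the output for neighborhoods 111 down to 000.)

167

  ###|#  b7=1 t=0,i=14
  ##.|.  b6=0 t=0,i=7
  #.#|#  b5=1 t=0,i=8
  #..|.  b4=0 t=0,i=0
  .##|.  b3=0 t=0,i=6
  .#.|#  b2=1 t=0,i=2
  ..#|#  b1=1 t=0,i=1
  ...|#  b0=1 t=0,i=4
  bits 10100111 = 167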